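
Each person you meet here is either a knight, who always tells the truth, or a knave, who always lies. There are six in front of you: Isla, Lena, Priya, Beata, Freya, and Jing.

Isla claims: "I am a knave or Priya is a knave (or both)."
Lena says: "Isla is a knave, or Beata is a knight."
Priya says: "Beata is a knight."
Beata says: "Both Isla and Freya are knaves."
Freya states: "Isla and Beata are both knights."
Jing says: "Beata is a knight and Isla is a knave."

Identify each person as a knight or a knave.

Isla: knight, Lena: knave, Priya: knave, Beata: knave, Freya: knave, Jing: knave

Consider Isla. Suppose Isla is a knave.
Then Isla's own statement would have to be false, but it can't be — contradiction.
So Isla is a knight.
With that fixed, Beata's statement is false, so Beata is a knave.
With that fixed, Freya's statement is false, so Freya is a knave.
With that fixed, Jing's statement is false, so Jing is a knave.
With that fixed, Lena's statement is false, so Lena is a knave.
With that fixed, Priya's statement is false, so Priya is a knave.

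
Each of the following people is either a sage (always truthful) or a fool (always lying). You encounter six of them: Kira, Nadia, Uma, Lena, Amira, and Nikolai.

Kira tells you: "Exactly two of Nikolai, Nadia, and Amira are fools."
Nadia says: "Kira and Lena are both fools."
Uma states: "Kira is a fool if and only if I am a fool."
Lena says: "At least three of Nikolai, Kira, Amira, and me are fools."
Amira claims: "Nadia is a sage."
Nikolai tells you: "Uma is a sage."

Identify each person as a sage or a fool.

Consider Kira. Suppose Kira is a fool.
Then whichever role Uma has, Uma's statement has the wrong truth value — contradiction.
So Kira is a sage.
With that fixed, Nadia's statement is false, so Nadia is a fool.
With that fixed, Amira's statement is false, so Amira is a fool.
Consider Uma. Suppose Uma is a fool.
Then no assignment of the remaining roles makes every statement match its speaker's type — contradiction.
So Uma is a sage.
With that fixed, Nikolai's statement is true, so Nikolai is a sage.
With that fixed, Lena's statement is false, so Lena is a fool.

Kira: sage, Nadia: fool, Uma: sage, Lena: fool, Amira: fool, Nikolai: sage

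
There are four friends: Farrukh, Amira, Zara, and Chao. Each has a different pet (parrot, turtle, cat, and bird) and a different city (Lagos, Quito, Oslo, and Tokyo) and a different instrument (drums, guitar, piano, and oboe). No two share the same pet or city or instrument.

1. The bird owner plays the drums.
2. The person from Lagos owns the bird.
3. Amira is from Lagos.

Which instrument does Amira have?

With clues 1–3, guitar, oboe, and piano are impossible for Amira's instrument.
That leaves drums.

drums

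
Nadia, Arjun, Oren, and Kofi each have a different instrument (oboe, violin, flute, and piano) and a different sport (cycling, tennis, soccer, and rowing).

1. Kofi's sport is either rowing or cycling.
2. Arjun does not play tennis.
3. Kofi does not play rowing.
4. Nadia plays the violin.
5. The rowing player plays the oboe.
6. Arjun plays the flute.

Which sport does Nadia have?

With clues 1–3, cycling is impossible for Nadia's sport.
With clues 1–5, rowing is impossible for Nadia's sport.
With clues 1–6, soccer is impossible for Nadia's sport.
That leaves tennis.

tennis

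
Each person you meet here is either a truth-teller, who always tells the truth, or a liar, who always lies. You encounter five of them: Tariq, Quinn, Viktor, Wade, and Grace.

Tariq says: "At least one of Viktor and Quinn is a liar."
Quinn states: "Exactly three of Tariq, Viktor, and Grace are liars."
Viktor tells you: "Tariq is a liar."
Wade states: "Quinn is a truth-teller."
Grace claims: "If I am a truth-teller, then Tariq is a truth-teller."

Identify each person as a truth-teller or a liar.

Consider Tariq. Suppose Tariq is a liar.
Then whichever role Grace has, Grace's statement has the wrong truth value — contradiction.
So Tariq is a truth-teller.
With that fixed, Quinn's statement is false, so Quinn is a liar.
With that fixed, Viktor's statement is false, so Viktor is a liar.
With that fixed, Wade's statement is false, so Wade is a liar.
With that fixed, Grace's statement is true, so Grace is a truth-teller.

Tariq: truth-teller, Quinn: liar, Viktor: liar, Wade: liar, Grace: truth-teller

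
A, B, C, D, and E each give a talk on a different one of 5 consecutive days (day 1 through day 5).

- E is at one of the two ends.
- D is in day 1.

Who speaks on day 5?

E

With clues 1–2, A, B, C, and D are ruled out for day 5.
So day 5 is E.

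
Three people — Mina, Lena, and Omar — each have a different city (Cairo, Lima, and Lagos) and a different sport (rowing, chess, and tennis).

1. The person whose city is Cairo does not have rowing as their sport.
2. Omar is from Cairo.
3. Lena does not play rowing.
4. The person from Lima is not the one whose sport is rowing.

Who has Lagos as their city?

Mina

With clues 1–2, Omar is impossible for the one with city Lagos.
With clues 1–4, Lena is impossible for the one with city Lagos.
That leaves Mina.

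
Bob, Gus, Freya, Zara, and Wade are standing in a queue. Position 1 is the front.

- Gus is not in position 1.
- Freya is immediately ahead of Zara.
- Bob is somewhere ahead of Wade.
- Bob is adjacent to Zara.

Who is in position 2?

Zara

With clues 1–3, Bob is ruled out for position 2.
With clues 1–4, Freya, Gus, and Wade are ruled out for position 2.
So position 2 is Zara.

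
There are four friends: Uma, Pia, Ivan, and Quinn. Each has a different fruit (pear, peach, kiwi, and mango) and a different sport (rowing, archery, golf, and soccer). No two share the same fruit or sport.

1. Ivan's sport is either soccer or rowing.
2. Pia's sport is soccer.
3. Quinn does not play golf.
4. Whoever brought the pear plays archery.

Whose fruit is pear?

Quinn

With clues 1–4, Ivan, Pia, and Uma are impossible for the one with fruit pear.
That leaves Quinn.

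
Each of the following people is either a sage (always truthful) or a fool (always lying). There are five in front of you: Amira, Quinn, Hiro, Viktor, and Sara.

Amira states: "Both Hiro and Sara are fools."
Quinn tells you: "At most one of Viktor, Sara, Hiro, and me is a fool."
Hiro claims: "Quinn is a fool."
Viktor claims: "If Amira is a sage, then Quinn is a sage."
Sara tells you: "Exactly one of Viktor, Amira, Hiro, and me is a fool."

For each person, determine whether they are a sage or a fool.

Amira: fool, Quinn: fool, Hiro: sage, Viktor: sage, Sara: fool

Consider Amira. Suppose Amira is a sage.
Then no assignment of the remaining roles makes every statement match its speaker's type — contradiction.
So Amira is a fool.
With that fixed, Viktor's statement is true, so Viktor is a sage.
Consider Quinn. Suppose Quinn is a sage.
Then no assignment of the remaining roles makes every statement match its speaker's type — contradiction.
So Quinn is a fool.
With that fixed, Hiro's statement is true, so Hiro is a sage.
Consider Sara. Suppose Sara is a sage.
Then Quinn's statement comes out true, contradicting Quinn being a fool.
So Sara is a fool.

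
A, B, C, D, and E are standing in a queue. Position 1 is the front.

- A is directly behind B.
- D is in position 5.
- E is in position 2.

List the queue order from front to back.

From clue 1: A is in {2,3,4,5}.
From clues 1–2: D → position 5.
From clues 1–3: C → position 1, E → position 2, B → position 3, A → position 4.

C, E, B, A, D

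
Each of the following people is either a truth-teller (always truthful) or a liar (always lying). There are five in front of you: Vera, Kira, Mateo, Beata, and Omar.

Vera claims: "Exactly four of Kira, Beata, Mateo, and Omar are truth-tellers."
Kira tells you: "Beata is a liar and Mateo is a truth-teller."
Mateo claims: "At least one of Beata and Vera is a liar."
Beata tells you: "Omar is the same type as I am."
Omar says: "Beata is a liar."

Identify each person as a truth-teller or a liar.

Consider Vera. Suppose Vera is a truth-teller.
Then no assignment of the remaining roles makes every statement match its speaker's type — contradiction.
So Vera is a liar.
With that fixed, Mateo's statement is true, so Mateo is a truth-teller.
Consider Kira. Suppose Kira is a liar.
Then no assignment of the remaining roles makes every statement match its speaker's type — contradiction.
So Kira is a truth-teller.
Consider Beata. Suppose Beata is a truth-teller.
Then Kira's statement comes out false, contradicting Kira being a truth-teller.
So Beata is a liar.
With that fixed, Omar's statement is true, so Omar is a truth-teller.

Vera: liar, Kira: truth-teller, Mateo: truth-teller, Beata: liar, Omar: truth-teller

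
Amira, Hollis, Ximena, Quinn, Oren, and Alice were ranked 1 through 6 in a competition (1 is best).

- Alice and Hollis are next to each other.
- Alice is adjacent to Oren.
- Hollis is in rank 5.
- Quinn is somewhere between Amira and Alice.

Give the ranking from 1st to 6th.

Amira, Quinn, Oren, Alice, Hollis, Ximena

From clues 1–2: Alice is in {2,3,4,5}.
From clues 1–3: Oren → rank 3, Alice → rank 4, Hollis → rank 5.
From clues 1–4: Amira → rank 1, Quinn → rank 2, Ximena → rank 6.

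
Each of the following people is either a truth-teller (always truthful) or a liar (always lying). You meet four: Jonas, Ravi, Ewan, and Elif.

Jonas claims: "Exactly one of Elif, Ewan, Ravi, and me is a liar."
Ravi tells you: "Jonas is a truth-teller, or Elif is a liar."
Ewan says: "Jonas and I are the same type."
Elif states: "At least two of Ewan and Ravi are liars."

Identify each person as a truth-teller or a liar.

Consider Jonas. Suppose Jonas is a liar.
Then whichever role Ewan has, Ewan's statement has the wrong truth value — contradiction.
So Jonas is a truth-teller.
With that fixed, Ravi's statement is true, so Ravi is a truth-teller.
With that fixed, Elif's statement is false, so Elif is a liar.
Consider Ewan. Suppose Ewan is a liar.
Then Jonas's statement comes out false, contradicting Jonas being a truth-teller.
So Ewan is a truth-teller.

Jonas: truth-teller, Ravi: truth-teller, Ewan: truth-teller, Elif: liar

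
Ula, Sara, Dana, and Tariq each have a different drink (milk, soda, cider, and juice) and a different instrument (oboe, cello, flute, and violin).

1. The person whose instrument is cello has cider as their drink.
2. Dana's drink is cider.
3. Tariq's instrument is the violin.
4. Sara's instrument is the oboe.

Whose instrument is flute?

Ula

With clues 1–2, Dana is impossible for the one with instrument flute.
With clues 1–3, Tariq is impossible for the one with instrument flute.
With clues 1–4, Sara is impossible for the one with instrument flute.
That leaves Ula.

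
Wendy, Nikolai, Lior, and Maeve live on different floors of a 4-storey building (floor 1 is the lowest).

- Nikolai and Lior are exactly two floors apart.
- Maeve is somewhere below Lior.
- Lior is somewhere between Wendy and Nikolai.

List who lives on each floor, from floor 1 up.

From clues 1–2: Wendy is in {1,3,4}.
From clues 1–3: Nikolai → floor 1, Maeve → floor 2, Lior → floor 3, Wendy → floor 4.

Nikolai, Maeve, Lior, Wendy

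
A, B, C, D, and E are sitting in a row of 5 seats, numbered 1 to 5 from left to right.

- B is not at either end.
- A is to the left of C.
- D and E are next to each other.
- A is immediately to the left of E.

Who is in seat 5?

With clue 1, B is ruled out for seat 5.
With clues 1–2, A is ruled out for seat 5.
With clues 1–4, D and E are ruled out for seat 5.
So seat 5 is C.

C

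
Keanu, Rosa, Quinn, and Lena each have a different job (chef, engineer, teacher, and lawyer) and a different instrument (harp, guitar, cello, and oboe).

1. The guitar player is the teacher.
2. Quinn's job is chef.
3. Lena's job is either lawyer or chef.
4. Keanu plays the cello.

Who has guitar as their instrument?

With clues 1–2, Quinn is impossible for the one with instrument guitar.
With clues 1–3, Lena is impossible for the one with instrument guitar.
With clues 1–4, Keanu is impossible for the one with instrument guitar.
That leaves Rosa.

Rosa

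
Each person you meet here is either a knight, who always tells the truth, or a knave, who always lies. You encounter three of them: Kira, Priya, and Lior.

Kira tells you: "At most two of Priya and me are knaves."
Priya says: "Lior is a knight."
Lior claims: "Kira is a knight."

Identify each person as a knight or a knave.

Kira: knight, Priya: knight, Lior: knight

Regardless of anyone's role, Kira's statement is true, so Kira is a knight.
With that fixed, Lior's statement is true, so Lior is a knight.
With that fixed, Priya's statement is true, so Priya is a knight.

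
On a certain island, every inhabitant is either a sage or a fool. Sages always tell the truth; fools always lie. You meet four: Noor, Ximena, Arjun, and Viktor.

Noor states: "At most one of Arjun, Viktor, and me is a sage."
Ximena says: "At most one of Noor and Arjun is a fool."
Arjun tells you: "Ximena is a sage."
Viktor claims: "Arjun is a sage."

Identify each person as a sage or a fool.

Consider Noor. Suppose Noor is a sage.
Then no assignment of the remaining roles makes every statement match its speaker's type — contradiction.
So Noor is a fool.
Consider Ximena. Suppose Ximena is a fool.
Then no assignment of the remaining roles makes every statement match its speaker's type — contradiction.
So Ximena is a sage.
With that fixed, Arjun's statement is true, so Arjun is a sage.
With that fixed, Viktor's statement is true, so Viktor is a sage.

Noor: fool, Ximena: sage, Arjun: sage, Viktor: sage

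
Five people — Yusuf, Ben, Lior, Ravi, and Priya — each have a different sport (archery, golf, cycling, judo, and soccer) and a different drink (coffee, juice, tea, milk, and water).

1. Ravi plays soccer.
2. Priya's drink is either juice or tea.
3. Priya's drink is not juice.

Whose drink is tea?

Priya

With clues 1–3, Ben, Lior, Ravi, and Yusuf are impossible for the one with drink tea.
That leaves Priya.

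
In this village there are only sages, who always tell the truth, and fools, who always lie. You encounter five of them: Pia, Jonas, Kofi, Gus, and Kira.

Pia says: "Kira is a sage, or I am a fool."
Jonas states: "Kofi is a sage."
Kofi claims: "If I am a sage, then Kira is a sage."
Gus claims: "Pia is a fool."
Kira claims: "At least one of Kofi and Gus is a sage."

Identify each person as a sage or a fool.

Consider Pia. Suppose Pia is a fool.
Then Pia's own statement would have to be false, but it can't be — contradiction.
So Pia is a sage.
With that fixed, Gus's statement is false, so Gus is a fool.
Consider Jonas. Suppose Jonas is a fool.
Then no assignment of the remaining roles makes every statement match its speaker's type — contradiction.
So Jonas is a sage.
Consider Kofi. Suppose Kofi is a fool.
Then Jonas's statement comes out false, contradicting Jonas being a sage.
So Kofi is a sage.
With that fixed, Kira's statement is true, so Kira is a sage.

Pia: sage, Jonas: sage, Kofi: sage, Gus: fool, Kira: sage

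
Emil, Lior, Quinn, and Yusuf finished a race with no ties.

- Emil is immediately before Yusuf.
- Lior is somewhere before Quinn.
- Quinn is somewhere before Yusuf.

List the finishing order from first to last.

From clue 1: Emil is in {1,2,3}.
From clues 1–2: Lior is in {1,3}.
From clues 1–3: Lior → place 1, Quinn → place 2, Emil → place 3, Yusuf → place 4.

Lior, Quinn, Emil, Yusuf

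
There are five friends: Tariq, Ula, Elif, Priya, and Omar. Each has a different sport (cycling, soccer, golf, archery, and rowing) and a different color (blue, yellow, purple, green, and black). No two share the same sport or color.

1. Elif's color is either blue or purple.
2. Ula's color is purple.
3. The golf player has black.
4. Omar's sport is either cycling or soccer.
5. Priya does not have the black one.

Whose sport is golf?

With clues 1–3, Elif and Ula are impossible for the one with sport golf.
With clues 1–4, Omar is impossible for the one with sport golf.
With clues 1–5, Priya is impossible for the one with sport golf.
That leaves Tariq.

Tariq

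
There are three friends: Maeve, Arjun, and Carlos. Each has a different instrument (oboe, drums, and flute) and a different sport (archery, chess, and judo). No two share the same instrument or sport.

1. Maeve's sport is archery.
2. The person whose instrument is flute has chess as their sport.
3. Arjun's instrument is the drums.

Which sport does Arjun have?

judo

Clue 1 rules out archery for Arjun's sport.
With clues 1–3, chess is impossible for Arjun's sport.
That leaves judo.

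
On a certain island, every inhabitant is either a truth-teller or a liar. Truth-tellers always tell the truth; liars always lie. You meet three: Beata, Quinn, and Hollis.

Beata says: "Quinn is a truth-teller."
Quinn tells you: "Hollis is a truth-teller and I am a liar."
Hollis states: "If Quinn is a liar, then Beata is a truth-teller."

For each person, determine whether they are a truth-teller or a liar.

Consider Beata. Suppose Beata is a truth-teller.
Then no assignment of the remaining roles makes every statement match its speaker's type — contradiction.
So Beata is a liar.
Consider Quinn. Suppose Quinn is a truth-teller.
Then Beata's statement comes out true, contradicting Beata being a liar.
So Quinn is a liar.
With that fixed, Hollis's statement is false, so Hollis is a liar.

Beata: liar, Quinn: liar, Hollis: liar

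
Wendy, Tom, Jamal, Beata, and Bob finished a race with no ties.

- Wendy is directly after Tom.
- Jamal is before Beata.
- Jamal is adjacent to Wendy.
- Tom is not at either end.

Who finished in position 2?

With clues 1–3, Beata, Bob, and Jamal are ruled out for place 2.
With clues 1–4, Wendy is ruled out for place 2.
So place 2 is Tom.

Tom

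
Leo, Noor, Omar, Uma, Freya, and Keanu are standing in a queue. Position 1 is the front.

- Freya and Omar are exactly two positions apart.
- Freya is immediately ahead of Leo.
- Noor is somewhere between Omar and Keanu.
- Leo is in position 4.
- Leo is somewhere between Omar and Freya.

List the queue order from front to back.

Keanu, Noor, Freya, Leo, Omar, Uma

From clues 1–2: Leo is in {2,3,4,5,6}.
From clues 1–3: Noor is in {2,3,4,5}.
From clues 1–4: Freya → position 3, Leo → position 4.
From clues 1–5: Keanu → position 1, Noor → position 2, Omar → position 5, Uma → position 6.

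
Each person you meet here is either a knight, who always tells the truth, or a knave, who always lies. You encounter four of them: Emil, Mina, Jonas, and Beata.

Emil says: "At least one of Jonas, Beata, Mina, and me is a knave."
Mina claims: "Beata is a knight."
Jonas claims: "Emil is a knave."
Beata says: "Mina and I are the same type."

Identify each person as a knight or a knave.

Emil: knight, Mina: knight, Jonas: knave, Beata: knight

Consider Emil. Suppose Emil is a knave.
Then Emil's own statement would have to be false, but it can't be — contradiction.
So Emil is a knight.
With that fixed, Jonas's statement is false, so Jonas is a knave.
Consider Mina. Suppose Mina is a knave.
Then whichever role Beata has, Beata's statement has the wrong truth value — contradiction.
So Mina is a knight.
Consider Beata. Suppose Beata is a knave.
Then Mina's statement comes out false, contradicting Mina being a knight.
So Beata is a knight.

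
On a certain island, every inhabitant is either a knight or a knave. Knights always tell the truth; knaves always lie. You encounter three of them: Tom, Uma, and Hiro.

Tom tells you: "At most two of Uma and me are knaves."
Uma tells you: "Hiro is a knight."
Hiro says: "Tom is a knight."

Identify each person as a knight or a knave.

Regardless of anyone's role, Tom's statement is true, so Tom is a knight.
With that fixed, Hiro's statement is true, so Hiro is a knight.
With that fixed, Uma's statement is true, so Uma is a knight.

Tom: knight, Uma: knight, Hiro: knight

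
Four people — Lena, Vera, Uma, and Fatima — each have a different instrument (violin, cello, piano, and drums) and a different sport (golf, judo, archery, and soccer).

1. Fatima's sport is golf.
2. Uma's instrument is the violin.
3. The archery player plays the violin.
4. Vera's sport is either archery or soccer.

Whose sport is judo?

Clue 1 rules out Fatima for the one with sport judo.
With clues 1–3, Uma is impossible for the one with sport judo.
With clues 1–4, Vera is impossible for the one with sport judo.
That leaves Lena.

Lena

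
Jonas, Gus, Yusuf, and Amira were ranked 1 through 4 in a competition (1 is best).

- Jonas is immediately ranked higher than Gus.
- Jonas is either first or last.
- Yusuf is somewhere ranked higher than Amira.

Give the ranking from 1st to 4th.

Jonas, Gus, Yusuf, Amira

From clue 1: Jonas is in {1,2,3}.
From clues 1–2: Jonas → rank 1, Gus → rank 2.
From clues 1–3: Yusuf → rank 3, Amira → rank 4.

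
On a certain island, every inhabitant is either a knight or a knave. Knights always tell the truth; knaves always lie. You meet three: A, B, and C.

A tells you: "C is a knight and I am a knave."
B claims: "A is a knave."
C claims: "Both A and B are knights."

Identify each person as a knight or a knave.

A: knave, B: knight, C: knave

Consider A. Suppose A is a knight.
Then A's own statement would have to be true, but it can't be — contradiction.
So A is a knave.
With that fixed, B's statement is true, so B is a knight.
With that fixed, C's statement is false, so C is a knave.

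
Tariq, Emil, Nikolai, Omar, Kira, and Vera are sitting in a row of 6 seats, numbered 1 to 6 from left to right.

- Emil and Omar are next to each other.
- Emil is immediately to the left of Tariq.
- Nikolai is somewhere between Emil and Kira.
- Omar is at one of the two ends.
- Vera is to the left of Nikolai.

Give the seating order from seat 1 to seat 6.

Omar, Emil, Tariq, Vera, Nikolai, Kira

From clues 1–2: Tariq is in {3,4,5,6}.
From clues 1–4: Omar → seat 1, Emil → seat 2, Tariq → seat 3.
From clues 1–5: Vera → seat 4, Nikolai → seat 5, Kira → seat 6.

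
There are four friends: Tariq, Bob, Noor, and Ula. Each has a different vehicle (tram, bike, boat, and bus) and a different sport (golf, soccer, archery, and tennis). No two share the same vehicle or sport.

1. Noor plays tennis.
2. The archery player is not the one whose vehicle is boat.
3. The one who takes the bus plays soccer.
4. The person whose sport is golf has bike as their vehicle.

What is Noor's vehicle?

With clues 1–3, bus is impossible for Noor's vehicle.
With clues 1–4, bike and tram are impossible for Noor's vehicle.
That leaves boat.

boat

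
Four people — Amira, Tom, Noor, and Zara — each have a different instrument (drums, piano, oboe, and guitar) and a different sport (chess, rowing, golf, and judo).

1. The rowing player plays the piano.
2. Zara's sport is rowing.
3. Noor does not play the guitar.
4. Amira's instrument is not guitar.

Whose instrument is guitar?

With clues 1–2, Zara is impossible for the one with instrument guitar.
With clues 1–3, Noor is impossible for the one with instrument guitar.
With clues 1–4, Amira is impossible for the one with instrument guitar.
That leaves Tom.

Tom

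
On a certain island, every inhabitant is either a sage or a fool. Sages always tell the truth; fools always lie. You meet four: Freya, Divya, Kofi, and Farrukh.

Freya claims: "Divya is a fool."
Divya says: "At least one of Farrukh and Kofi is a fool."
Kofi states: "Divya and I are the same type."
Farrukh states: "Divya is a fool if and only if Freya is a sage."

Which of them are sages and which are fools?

Freya: fool, Divya: sage, Kofi: fool, Farrukh: sage

Consider Freya. Suppose Freya is a sage.
Then no assignment of the remaining roles makes every statement match its speaker's type — contradiction.
So Freya is a fool.
Consider Divya. Suppose Divya is a fool.
Then Freya's statement comes out true, contradicting Freya being a fool.
So Divya is a sage.
With that fixed, Farrukh's statement is true, so Farrukh is a sage.
Consider Kofi. Suppose Kofi is a sage.
Then Divya's statement comes out false, contradicting Divya being a sage.
So Kofi is a fool.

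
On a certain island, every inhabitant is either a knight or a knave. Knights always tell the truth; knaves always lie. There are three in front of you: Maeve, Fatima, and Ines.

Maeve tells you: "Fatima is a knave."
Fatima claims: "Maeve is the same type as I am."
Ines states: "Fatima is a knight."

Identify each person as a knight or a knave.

Consider Maeve. Suppose Maeve is a knave.
Then whichever role Fatima has, Fatima's statement has the wrong truth value — contradiction.
So Maeve is a knight.
Consider Fatima. Suppose Fatima is a knight.
Then Maeve's statement comes out false, contradicting Maeve being a knight.
So Fatima is a knave.
With that fixed, Ines's statement is false, so Ines is a knave.

Maeve: knight, Fatima: knave, Ines: knave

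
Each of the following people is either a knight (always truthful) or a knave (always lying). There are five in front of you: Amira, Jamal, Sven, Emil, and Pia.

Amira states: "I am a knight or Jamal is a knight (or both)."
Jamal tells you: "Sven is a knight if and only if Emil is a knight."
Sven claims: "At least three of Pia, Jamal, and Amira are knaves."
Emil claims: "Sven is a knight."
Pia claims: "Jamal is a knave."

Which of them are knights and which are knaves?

Amira: knight, Jamal: knight, Sven: knave, Emil: knave, Pia: knave

Consider Amira. Suppose Amira is a knave.
Then no assignment of the remaining roles makes every statement match its speaker's type — contradiction.
So Amira is a knight.
With that fixed, Sven's statement is false, so Sven is a knave.
With that fixed, Emil's statement is false, so Emil is a knave.
With that fixed, Jamal's statement is true, so Jamal is a knight.
With that fixed, Pia's statement is false, so Pia is a knave.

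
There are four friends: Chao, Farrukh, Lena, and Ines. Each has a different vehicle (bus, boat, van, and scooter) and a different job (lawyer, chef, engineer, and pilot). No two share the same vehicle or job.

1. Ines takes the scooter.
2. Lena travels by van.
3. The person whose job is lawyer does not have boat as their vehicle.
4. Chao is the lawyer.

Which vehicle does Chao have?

Clue 1 rules out scooter for Chao's vehicle.
With clues 1–2, van is impossible for Chao's vehicle.
With clues 1–4, boat is impossible for Chao's vehicle.
That leaves bus.

bus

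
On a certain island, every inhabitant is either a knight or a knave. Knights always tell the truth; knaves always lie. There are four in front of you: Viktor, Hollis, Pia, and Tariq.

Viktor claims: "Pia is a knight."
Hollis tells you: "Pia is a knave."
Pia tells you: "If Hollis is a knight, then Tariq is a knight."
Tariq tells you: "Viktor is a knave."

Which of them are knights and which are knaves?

Viktor: knight, Hollis: knave, Pia: knight, Tariq: knave

Consider Viktor. Suppose Viktor is a knave.
Then no assignment of the remaining roles makes every statement match its speaker's type — contradiction.
So Viktor is a knight.
With that fixed, Tariq's statement is false, so Tariq is a knave.
Consider Hollis. Suppose Hollis is a knight.
Then no assignment of the remaining roles makes every statement match its speaker's type — contradiction.
So Hollis is a knave.
With that fixed, Pia's statement is true, so Pia is a knight.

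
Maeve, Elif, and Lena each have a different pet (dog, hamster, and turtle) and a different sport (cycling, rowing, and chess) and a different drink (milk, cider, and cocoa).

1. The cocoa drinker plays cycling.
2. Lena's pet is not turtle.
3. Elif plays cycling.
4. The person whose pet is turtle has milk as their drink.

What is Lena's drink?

cider

With clues 1–3, cocoa is impossible for Lena's drink.
With clues 1–4, milk is impossible for Lena's drink.
That leaves cider.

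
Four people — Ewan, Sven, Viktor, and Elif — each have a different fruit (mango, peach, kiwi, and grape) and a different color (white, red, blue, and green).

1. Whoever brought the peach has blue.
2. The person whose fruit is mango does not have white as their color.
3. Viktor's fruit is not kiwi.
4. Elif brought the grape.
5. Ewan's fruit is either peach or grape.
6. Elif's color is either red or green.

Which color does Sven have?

white

With clues 1–5, blue is impossible for Sven's color.
With clues 1–6, green and red are impossible for Sven's color.
That leaves white.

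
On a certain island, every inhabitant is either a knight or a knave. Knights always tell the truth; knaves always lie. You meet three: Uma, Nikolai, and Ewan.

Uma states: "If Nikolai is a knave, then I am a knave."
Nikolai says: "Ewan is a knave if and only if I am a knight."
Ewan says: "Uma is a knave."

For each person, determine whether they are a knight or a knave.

Uma: knight, Nikolai: knight, Ewan: knave

Consider Uma. Suppose Uma is a knave.
Then Uma's own statement would have to be false, but it can't be — contradiction.
So Uma is a knight.
With that fixed, Ewan's statement is false, so Ewan is a knave.
Consider Nikolai. Suppose Nikolai is a knave.
Then Uma's statement comes out false, contradicting Uma being a knight.
So Nikolai is a knight.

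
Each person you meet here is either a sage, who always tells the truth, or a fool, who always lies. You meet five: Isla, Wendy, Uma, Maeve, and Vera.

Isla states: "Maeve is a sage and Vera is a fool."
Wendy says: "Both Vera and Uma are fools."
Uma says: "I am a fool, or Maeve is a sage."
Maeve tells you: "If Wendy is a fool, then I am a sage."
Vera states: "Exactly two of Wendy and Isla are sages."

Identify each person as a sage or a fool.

Isla: sage, Wendy: fool, Uma: sage, Maeve: sage, Vera: fool

Consider Isla. Suppose Isla is a fool.
Then no assignment of the remaining roles makes every statement match its speaker's type — contradiction.
So Isla is a sage.
Consider Wendy. Suppose Wendy is a sage.
Then no assignment of the remaining roles makes every statement match its speaker's type — contradiction.
So Wendy is a fool.
With that fixed, Vera's statement is false, so Vera is a fool.
Consider Uma. Suppose Uma is a fool.
Then Wendy's statement comes out true, contradicting Wendy being a fool.
So Uma is a sage.
Consider Maeve. Suppose Maeve is a fool.
Then Isla's statement comes out false, contradicting Isla being a sage.
So Maeve is a sage.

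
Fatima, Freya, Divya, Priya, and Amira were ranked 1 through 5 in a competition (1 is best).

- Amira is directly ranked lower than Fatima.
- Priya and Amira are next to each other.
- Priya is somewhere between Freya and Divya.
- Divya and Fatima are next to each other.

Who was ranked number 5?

Freya

With clue 1, Fatima is ruled out for rank 5.
With clues 1–2, Amira is ruled out for rank 5.
With clues 1–3, Priya is ruled out for rank 5.
With clues 1–4, Divya is ruled out for rank 5.
So rank 5 is Freya.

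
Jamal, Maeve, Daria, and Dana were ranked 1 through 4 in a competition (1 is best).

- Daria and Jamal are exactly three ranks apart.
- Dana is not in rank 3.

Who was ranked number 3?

Maeve

With clue 1, Daria and Jamal are ruled out for rank 3.
With clues 1–2, Dana is ruled out for rank 3.
So rank 3 is Maeve.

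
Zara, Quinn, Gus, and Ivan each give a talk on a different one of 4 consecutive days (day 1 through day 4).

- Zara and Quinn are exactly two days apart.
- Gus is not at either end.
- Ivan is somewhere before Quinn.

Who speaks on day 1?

With clues 1–2, Gus is ruled out for day 1.
With clues 1–3, Quinn and Zara are ruled out for day 1.
So day 1 is Ivan.

Ivan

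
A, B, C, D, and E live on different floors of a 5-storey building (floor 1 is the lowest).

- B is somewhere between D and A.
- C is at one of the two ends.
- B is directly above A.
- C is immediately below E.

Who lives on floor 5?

With clue 1, B is ruled out for floor 5.
With clues 1–3, A is ruled out for floor 5.
With clues 1–4, C and E are ruled out for floor 5.
So floor 5 is D.

D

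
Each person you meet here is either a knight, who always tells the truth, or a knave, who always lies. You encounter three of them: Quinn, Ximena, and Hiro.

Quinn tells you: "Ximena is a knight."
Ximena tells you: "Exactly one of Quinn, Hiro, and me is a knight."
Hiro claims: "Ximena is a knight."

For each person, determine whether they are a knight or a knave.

Consider Quinn. Suppose Quinn is a knight.
Then no assignment of the remaining roles makes every statement match its speaker's type — contradiction.
So Quinn is a knave.
Consider Ximena. Suppose Ximena is a knight.
Then Quinn's statement comes out true, contradicting Quinn being a knave.
So Ximena is a knave.
With that fixed, Hiro's statement is false, so Hiro is a knave.

Quinn: knave, Ximena: knave, Hiro: knave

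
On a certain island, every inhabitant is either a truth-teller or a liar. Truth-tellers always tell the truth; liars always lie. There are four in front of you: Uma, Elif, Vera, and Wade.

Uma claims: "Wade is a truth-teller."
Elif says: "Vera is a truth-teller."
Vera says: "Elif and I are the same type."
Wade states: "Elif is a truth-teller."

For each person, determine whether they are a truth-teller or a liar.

Uma: truth-teller, Elif: truth-teller, Vera: truth-teller, Wade: truth-teller

Consider Uma. Suppose Uma is a liar.
Then no assignment of the remaining roles makes every statement match its speaker's type — contradiction.
So Uma is a truth-teller.
Consider Elif. Suppose Elif is a liar.
Then whichever role Vera has, Vera's statement has the wrong truth value — contradiction.
So Elif is a truth-teller.
With that fixed, Wade's statement is true, so Wade is a truth-teller.
Consider Vera. Suppose Vera is a liar.
Then Elif's statement comes out false, contradicting Elif being a truth-teller.
So Vera is a truth-teller.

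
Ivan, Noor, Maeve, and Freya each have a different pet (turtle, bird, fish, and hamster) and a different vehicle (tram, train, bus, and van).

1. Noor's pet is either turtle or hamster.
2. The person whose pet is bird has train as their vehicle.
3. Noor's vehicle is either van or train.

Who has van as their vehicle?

Noor

With clues 1–3, Freya, Ivan, and Maeve are impossible for the one with vehicle van.
That leaves Noor.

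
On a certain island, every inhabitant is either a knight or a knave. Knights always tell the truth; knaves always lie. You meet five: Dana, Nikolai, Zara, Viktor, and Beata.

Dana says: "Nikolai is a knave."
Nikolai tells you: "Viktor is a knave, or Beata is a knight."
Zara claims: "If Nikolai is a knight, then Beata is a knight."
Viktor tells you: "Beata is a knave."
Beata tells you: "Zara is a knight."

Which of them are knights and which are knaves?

Dana: knave, Nikolai: knight, Zara: knight, Viktor: knave, Beata: knight

Consider Dana. Suppose Dana is a knight.
Then no assignment of the remaining roles makes every statement match its speaker's type — contradiction.
So Dana is a knave.
Consider Nikolai. Suppose Nikolai is a knave.
Then Dana's statement comes out true, contradicting Dana being a knave.
So Nikolai is a knight.
Consider Zara. Suppose Zara is a knave.
Then no assignment of the remaining roles makes every statement match its speaker's type — contradiction.
So Zara is a knight.
With that fixed, Beata's statement is true, so Beata is a knight.
With that fixed, Viktor's statement is false, so Viktor is a knave.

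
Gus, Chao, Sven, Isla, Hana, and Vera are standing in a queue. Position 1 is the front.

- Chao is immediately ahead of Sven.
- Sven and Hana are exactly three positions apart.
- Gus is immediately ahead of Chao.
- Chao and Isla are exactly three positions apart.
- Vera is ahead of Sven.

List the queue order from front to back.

From clue 1: Chao is in {1,2,3,4,5}.
From clues 1–3: Gus is in {1,2,3,4}.
From clues 1–5: Vera → position 1, Isla → position 2, Hana → position 3, Gus → position 4, Chao → position 5, Sven → position 6.

Vera, Isla, Hana, Gus, Chao, Sven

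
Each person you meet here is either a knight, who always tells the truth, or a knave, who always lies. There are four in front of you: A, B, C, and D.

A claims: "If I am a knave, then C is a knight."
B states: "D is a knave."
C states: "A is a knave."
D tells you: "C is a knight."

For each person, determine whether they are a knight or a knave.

Consider A. Suppose A is a knave.
Then no assignment of the remaining roles makes every statement match its speaker's type — contradiction.
So A is a knight.
With that fixed, C's statement is false, so C is a knave.
With that fixed, D's statement is false, so D is a knave.
With that fixed, B's statement is true, so B is a knight.

A: knight, B: knight, C: knave, D: knave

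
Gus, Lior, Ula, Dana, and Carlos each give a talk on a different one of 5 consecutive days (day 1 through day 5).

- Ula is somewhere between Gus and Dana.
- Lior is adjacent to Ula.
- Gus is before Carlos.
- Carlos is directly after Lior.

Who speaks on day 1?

With clue 1, Ula is ruled out for day 1.
With clues 1–2, Lior is ruled out for day 1.
With clues 1–3, Carlos is ruled out for day 1.
With clues 1–4, Dana is ruled out for day 1.
So day 1 is Gus.

Gus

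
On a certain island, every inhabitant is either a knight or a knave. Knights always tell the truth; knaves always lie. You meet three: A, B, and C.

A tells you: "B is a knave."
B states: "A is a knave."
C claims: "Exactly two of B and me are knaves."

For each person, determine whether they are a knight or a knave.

Consider A. Suppose A is a knight.
Then no assignment of the remaining roles makes every statement match its speaker's type — contradiction.
So A is a knave.
With that fixed, B's statement is true, so B is a knight.
With that fixed, C's statement is false, so C is a knave.

A: knave, B: knight, C: knave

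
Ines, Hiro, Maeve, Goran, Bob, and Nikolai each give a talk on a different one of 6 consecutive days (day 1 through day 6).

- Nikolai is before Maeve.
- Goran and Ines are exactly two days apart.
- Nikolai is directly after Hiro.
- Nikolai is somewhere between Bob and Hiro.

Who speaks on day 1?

Hiro

With clue 1, Maeve is ruled out for day 1.
With clues 1–3, Nikolai is ruled out for day 1.
With clues 1–4, Bob, Goran, and Ines are ruled out for day 1.
So day 1 is Hiro.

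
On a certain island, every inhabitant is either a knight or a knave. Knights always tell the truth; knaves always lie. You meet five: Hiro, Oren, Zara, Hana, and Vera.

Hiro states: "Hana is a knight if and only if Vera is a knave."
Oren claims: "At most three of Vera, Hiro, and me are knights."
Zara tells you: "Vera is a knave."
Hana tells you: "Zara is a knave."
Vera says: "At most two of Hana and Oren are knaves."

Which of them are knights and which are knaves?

Regardless of anyone's role, Oren's statement is true, so Oren is a knight.
With that fixed, Vera's statement is true, so Vera is a knight.
With that fixed, Zara's statement is false, so Zara is a knave.
With that fixed, Hana's statement is true, so Hana is a knight.
With that fixed, Hiro's statement is false, so Hiro is a knave.

Hiro: knave, Oren: knight, Zara: knave, Hana: knight, Vera: knight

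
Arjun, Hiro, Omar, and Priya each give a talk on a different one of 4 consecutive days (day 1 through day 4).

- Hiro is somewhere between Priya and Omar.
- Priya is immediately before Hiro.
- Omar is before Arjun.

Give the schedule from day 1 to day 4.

From clue 1: Hiro is in {2,3}.
From clues 1–3: Priya → day 1, Hiro → day 2, Omar → day 3, Arjun → day 4.

Priya, Hiro, Omar, Arjun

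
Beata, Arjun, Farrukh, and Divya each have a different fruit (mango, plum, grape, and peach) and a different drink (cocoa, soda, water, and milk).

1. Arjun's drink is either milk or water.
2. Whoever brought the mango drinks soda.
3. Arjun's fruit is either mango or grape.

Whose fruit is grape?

Arjun

With clues 1–3, Beata, Divya, and Farrukh are impossible for the one with fruit grape.
That leaves Arjun.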